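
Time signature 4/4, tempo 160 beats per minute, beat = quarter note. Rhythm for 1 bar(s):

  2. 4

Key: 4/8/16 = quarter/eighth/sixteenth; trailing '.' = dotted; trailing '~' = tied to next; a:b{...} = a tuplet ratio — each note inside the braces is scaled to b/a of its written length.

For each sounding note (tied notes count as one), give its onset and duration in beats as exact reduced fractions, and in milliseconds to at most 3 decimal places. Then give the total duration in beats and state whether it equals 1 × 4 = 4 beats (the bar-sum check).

1) 0.0ms=0b +1125.0ms=3b
2) 1125.0ms=3b +375.0ms=1b
Σ=4b of 4 (160bpm 4/4) — PASS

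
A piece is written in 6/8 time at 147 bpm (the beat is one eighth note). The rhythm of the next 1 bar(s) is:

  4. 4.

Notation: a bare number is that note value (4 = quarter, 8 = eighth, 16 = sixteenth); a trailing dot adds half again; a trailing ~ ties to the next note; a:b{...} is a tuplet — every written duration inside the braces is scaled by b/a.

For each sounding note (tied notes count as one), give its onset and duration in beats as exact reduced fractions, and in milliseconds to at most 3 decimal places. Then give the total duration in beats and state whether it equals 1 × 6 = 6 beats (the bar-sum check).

1) 0.0ms=0b +1224.49ms=3b
2) 1224.49ms=3b +1224.49ms=3b
Σ=6b of 6 (147bpm 6/8) — PASS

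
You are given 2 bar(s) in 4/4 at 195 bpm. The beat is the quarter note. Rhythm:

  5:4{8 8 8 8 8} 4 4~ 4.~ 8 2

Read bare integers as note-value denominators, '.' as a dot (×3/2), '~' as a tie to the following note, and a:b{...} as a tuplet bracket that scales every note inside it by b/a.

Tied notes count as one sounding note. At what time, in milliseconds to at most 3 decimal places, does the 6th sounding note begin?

note 6 onset = 2b = 615.385ms

1. 0.0ms @ 0 + 123.077ms (2/5)
2. 123.077ms @ 2/5 + 123.077ms (2/5)
3. 246.154ms @ 4/5 + 123.077ms (2/5)
4. 369.231ms @ 6/5 + 123.077ms (2/5)
5. 492.308ms @ 8/5 + 123.077ms (2/5)
6. 615.385ms @ 2 + 307.692ms (1)
7. 923.077ms @ 3 + 923.077ms (3)
8. 1846.154ms @ 6 + 615.385ms (2)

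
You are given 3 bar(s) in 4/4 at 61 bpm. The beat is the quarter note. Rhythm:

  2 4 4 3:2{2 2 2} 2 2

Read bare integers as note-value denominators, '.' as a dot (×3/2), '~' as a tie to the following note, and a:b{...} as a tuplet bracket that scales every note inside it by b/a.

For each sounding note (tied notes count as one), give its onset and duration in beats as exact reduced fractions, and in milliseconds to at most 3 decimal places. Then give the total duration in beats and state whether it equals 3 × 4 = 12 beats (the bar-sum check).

1) 0.0ms=0b +1967.213ms=2b
2) 1967.213ms=2b +983.607ms=1b
3) 2950.82ms=3b +983.607ms=1b
4) 3934.426ms=4b +1311.475ms=4/3b
5) 5245.902ms=16/3b +1311.475ms=4/3b
6) 6557.377ms=20/3b +1311.475ms=4/3b
7) 7868.852ms=8b +1967.213ms=2b
8) 9836.066ms=10b +1967.213ms=2b
Σ=12b of 12 (61bpm 4/4) — PASS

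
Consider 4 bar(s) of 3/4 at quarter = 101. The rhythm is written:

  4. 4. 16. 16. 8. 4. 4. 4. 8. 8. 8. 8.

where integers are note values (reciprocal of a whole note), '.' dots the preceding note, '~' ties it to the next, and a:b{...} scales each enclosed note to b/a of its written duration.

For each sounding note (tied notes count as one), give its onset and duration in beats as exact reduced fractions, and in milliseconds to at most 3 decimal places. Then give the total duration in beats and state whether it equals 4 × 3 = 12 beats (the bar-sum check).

1) 0.0ms=0b +891.089ms=3/2b
2) 891.089ms=3/2b +891.089ms=3/2b
3) 1782.178ms=3b +222.772ms=3/8b
4) 2004.95ms=27/8b +222.772ms=3/8b
5) 2227.723ms=15/4b +445.545ms=3/4b
6) 2673.267ms=9/2b +891.089ms=3/2b
7) 3564.356ms=6b +891.089ms=3/2b
8) 4455.446ms=15/2b +891.089ms=3/2b
9) 5346.535ms=9b +445.545ms=3/4b
10) 5792.079ms=39/4b +445.545ms=3/4b
11) 6237.624ms=21/2b +445.545ms=3/4b
12) 6683.168ms=45/4b +445.545ms=3/4b
Σ=12b of 12 (101bpm 3/4) — PASS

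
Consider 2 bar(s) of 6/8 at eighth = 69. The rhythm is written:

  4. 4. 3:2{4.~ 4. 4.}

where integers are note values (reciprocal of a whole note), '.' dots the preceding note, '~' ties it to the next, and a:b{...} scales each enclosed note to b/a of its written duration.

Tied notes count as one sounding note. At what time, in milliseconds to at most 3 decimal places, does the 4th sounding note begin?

note 4 onset = 10b = 8695.652ms

1. 0.0ms @ 0 + 2608.696ms (3)
2. 2608.696ms @ 3 + 2608.696ms (3)
3. 5217.391ms @ 6 + 3478.261ms (4)
4. 8695.652ms @ 10 + 1739.13ms (2)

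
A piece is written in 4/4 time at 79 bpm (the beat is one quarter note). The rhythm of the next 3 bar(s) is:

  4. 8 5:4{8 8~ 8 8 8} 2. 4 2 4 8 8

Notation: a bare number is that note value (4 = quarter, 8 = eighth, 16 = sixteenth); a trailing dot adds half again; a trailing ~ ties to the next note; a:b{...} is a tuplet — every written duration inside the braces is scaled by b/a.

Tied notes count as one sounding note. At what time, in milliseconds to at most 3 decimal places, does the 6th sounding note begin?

1. 0.0ms @ 0 + 1139.241ms (3/2)
2. 1139.241ms @ 3/2 + 379.747ms (1/2)
3. 1518.987ms @ 2 + 303.797ms (2/5)
4. 1822.785ms @ 12/5 + 607.595ms (4/5)
5. 2430.38ms @ 16/5 + 303.797ms (2/5)
6. 2734.177ms @ 18/5 + 303.797ms (2/5)
7. 3037.975ms @ 4 + 2278.481ms (3)
8. 5316.456ms @ 7 + 759.494ms (1)
9. 6075.949ms @ 8 + 1518.987ms (2)
10. 7594.937ms @ 10 + 759.494ms (1)
11. 8354.43ms @ 11 + 379.747ms (1/2)
12. 8734.177ms @ 23/2 + 379.747ms (1/2)

note 6 onset = 18/5b = 2734.177ms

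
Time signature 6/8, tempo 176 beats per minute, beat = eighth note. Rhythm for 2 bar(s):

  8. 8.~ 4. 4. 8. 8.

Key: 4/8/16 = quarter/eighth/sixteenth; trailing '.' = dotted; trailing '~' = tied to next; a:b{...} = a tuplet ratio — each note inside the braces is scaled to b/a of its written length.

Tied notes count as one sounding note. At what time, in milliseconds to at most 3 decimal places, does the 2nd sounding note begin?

note 2 onset = 3/2b = 511.364ms

1. 0.0ms @ 0 + 511.364ms (3/2)
2. 511.364ms @ 3/2 + 1534.091ms (9/2)
3. 2045.455ms @ 6 + 1022.727ms (3)
4. 3068.182ms @ 9 + 511.364ms (3/2)
5. 3579.545ms @ 21/2 + 511.364ms (3/2)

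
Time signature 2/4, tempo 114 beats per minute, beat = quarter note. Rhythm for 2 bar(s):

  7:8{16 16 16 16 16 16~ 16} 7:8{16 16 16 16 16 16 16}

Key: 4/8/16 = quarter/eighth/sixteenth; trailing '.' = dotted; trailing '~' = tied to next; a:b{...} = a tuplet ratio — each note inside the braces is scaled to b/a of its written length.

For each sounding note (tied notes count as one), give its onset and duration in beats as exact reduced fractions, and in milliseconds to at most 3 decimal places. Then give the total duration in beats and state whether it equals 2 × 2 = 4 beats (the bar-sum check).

1) 0.0ms=0b +150.376ms=2/7b
2) 150.376ms=2/7b +150.376ms=2/7b
3) 300.752ms=4/7b +150.376ms=2/7b
4) 451.128ms=6/7b +150.376ms=2/7b
5) 601.504ms=8/7b +150.376ms=2/7b
6) 751.88ms=10/7b +300.752ms=4/7b
7) 1052.632ms=2b +150.376ms=2/7b
8) 1203.008ms=16/7b +150.376ms=2/7b
9) 1353.383ms=18/7b +150.376ms=2/7b
10) 1503.759ms=20/7b +150.376ms=2/7b
11) 1654.135ms=22/7b +150.376ms=2/7b
12) 1804.511ms=24/7b +150.376ms=2/7b
13) 1954.887ms=26/7b +150.376ms=2/7b
Σ=4b of 4 (114bpm 2/4) — PASS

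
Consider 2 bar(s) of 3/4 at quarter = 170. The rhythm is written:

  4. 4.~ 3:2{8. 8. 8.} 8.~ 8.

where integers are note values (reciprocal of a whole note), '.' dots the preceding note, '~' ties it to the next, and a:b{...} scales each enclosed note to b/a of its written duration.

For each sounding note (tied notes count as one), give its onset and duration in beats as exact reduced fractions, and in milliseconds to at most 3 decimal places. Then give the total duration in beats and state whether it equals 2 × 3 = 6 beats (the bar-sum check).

1) 0.0ms=0b +529.412ms=3/2b
2) 529.412ms=3/2b +705.882ms=2b
3) 1235.294ms=7/2b +176.471ms=1/2b
4) 1411.765ms=4b +176.471ms=1/2b
5) 1588.235ms=9/2b +529.412ms=3/2b
Σ=6b of 6 (170bpm 3/4) — PASS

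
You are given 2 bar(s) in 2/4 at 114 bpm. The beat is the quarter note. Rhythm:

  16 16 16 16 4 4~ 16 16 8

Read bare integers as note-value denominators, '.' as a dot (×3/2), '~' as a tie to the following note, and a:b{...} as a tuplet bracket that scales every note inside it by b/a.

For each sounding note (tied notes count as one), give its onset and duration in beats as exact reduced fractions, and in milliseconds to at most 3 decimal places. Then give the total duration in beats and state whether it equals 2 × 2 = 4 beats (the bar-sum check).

1) 0.0ms=0b +131.579ms=1/4b
2) 131.579ms=1/4b +131.579ms=1/4b
3) 263.158ms=1/2b +131.579ms=1/4b
4) 394.737ms=3/4b +131.579ms=1/4b
5) 526.316ms=1b +526.316ms=1b
6) 1052.632ms=2b +657.895ms=5/4b
7) 1710.526ms=13/4b +131.579ms=1/4b
8) 1842.105ms=7/2b +263.158ms=1/2b
Σ=4b of 4 (114bpm 2/4) — PASS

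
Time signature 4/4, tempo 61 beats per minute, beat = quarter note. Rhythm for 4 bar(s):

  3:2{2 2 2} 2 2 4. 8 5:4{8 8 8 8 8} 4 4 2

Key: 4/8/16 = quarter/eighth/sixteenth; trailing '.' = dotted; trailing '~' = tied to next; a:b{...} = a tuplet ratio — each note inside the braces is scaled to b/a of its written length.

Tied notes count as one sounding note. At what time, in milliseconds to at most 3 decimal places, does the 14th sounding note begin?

note 14 onset = 13b = 12786.885ms

1. 0.0ms @ 0 + 1311.475ms (4/3)
2. 1311.475ms @ 4/3 + 1311.475ms (4/3)
3. 2622.951ms @ 8/3 + 1311.475ms (4/3)
4. 3934.426ms @ 4 + 1967.213ms (2)
5. 5901.639ms @ 6 + 1967.213ms (2)
6. 7868.852ms @ 8 + 1475.41ms (3/2)
7. 9344.262ms @ 19/2 + 491.803ms (1/2)
8. 9836.066ms @ 10 + 393.443ms (2/5)
9. 10229.508ms @ 52/5 + 393.443ms (2/5)
10. 10622.951ms @ 54/5 + 393.443ms (2/5)
11. 11016.393ms @ 56/5 + 393.443ms (2/5)
12. 11409.836ms @ 58/5 + 393.443ms (2/5)
13. 11803.279ms @ 12 + 983.607ms (1)
14. 12786.885ms @ 13 + 983.607ms (1)
15. 13770.492ms @ 14 + 1967.213ms (2)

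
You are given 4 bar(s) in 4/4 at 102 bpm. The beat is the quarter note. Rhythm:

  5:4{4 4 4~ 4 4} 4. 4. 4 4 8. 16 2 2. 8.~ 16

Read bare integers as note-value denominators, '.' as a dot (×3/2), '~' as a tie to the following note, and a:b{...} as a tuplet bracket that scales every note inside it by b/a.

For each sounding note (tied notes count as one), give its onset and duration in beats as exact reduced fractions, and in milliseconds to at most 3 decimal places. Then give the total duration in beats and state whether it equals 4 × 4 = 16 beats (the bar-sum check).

1) 0.0ms=0b +470.588ms=4/5b
2) 470.588ms=4/5b +470.588ms=4/5b
3) 941.176ms=8/5b +941.176ms=8/5b
4) 1882.353ms=16/5b +470.588ms=4/5b
5) 2352.941ms=4b +882.353ms=3/2b
6) 3235.294ms=11/2b +882.353ms=3/2b
7) 4117.647ms=7b +588.235ms=1b
8) 4705.882ms=8b +588.235ms=1b
9) 5294.118ms=9b +441.176ms=3/4b
10) 5735.294ms=39/4b +147.059ms=1/4b
11) 5882.353ms=10b +1176.471ms=2b
12) 7058.824ms=12b +1764.706ms=3b
13) 8823.529ms=15b +588.235ms=1b
Σ=16b of 16 (102bpm 4/4) — PASS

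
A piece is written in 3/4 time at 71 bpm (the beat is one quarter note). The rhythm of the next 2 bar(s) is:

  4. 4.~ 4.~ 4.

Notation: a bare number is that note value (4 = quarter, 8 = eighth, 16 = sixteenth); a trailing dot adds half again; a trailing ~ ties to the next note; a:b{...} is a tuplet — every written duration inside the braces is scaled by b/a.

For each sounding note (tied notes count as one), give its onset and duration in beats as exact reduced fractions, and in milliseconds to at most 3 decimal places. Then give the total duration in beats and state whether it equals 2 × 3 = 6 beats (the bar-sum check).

1) 0.0ms=0b +1267.606ms=3/2b
2) 1267.606ms=3/2b +3802.817ms=9/2b
Σ=6b of 6 (71bpm 3/4) — PASS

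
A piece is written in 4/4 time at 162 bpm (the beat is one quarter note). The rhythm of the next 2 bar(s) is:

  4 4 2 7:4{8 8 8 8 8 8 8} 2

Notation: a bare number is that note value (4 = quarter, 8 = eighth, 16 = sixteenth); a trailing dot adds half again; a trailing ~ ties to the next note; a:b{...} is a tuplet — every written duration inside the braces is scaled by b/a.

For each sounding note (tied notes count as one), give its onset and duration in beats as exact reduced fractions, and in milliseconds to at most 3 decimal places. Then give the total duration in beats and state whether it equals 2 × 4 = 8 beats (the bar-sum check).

1) 0.0ms=0b +370.37ms=1b
2) 370.37ms=1b +370.37ms=1b
3) 740.741ms=2b +740.741ms=2b
4) 1481.481ms=4b +105.82ms=2/7b
5) 1587.302ms=30/7b +105.82ms=2/7b
6) 1693.122ms=32/7b +105.82ms=2/7b
7) 1798.942ms=34/7b +105.82ms=2/7b
8) 1904.762ms=36/7b +105.82ms=2/7b
9) 2010.582ms=38/7b +105.82ms=2/7b
10) 2116.402ms=40/7b +105.82ms=2/7b
11) 2222.222ms=6b +740.741ms=2b
Σ=8b of 8 (162bpm 4/4) — PASS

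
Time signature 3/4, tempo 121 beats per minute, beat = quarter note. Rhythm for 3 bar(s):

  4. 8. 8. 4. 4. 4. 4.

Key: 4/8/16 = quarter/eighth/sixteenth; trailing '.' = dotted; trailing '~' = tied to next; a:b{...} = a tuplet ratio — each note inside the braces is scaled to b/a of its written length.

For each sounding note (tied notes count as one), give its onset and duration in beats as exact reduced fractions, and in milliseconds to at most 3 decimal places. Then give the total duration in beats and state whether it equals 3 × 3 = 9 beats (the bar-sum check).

1) 0.0ms=0b +743.802ms=3/2b
2) 743.802ms=3/2b +371.901ms=3/4b
3) 1115.702ms=9/4b +371.901ms=3/4b
4) 1487.603ms=3b +743.802ms=3/2b
5) 2231.405ms=9/2b +743.802ms=3/2b
6) 2975.207ms=6b +743.802ms=3/2b
7) 3719.008ms=15/2b +743.802ms=3/2b
Σ=9b of 9 (121bpm 3/4) — PASS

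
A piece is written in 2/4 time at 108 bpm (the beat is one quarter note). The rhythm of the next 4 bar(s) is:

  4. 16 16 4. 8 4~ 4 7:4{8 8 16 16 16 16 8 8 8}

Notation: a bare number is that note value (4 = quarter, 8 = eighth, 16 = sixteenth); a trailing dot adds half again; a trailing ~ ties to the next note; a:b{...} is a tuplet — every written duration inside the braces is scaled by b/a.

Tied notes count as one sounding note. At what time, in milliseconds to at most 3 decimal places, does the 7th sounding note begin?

note 7 onset = 6b = 3333.333ms

1. 0.0ms @ 0 + 833.333ms (3/2)
2. 833.333ms @ 3/2 + 138.889ms (1/4)
3. 972.222ms @ 7/4 + 138.889ms (1/4)
4. 1111.111ms @ 2 + 833.333ms (3/2)
5. 1944.444ms @ 7/2 + 277.778ms (1/2)
6. 2222.222ms @ 4 + 1111.111ms (2)
7. 3333.333ms @ 6 + 158.73ms (2/7)
8. 3492.063ms @ 44/7 + 158.73ms (2/7)
9. 3650.794ms @ 46/7 + 79.365ms (1/7)
10. 3730.159ms @ 47/7 + 79.365ms (1/7)
11. 3809.524ms @ 48/7 + 79.365ms (1/7)
12. 3888.889ms @ 7 + 79.365ms (1/7)
13. 3968.254ms @ 50/7 + 158.73ms (2/7)
14. 4126.984ms @ 52/7 + 158.73ms (2/7)
15. 4285.714ms @ 54/7 + 158.73ms (2/7)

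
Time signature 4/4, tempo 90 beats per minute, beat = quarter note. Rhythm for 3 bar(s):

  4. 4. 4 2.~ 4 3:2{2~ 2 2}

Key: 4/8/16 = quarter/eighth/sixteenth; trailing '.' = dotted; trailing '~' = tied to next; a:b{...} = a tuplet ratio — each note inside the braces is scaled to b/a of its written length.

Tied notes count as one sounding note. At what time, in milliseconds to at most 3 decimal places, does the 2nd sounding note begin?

1. 0.0ms @ 0 + 1000.0ms (3/2)
2. 1000.0ms @ 3/2 + 1000.0ms (3/2)
3. 2000.0ms @ 3 + 666.667ms (1)
4. 2666.667ms @ 4 + 2666.667ms (4)
5. 5333.333ms @ 8 + 1777.778ms (8/3)
6. 7111.111ms @ 32/3 + 888.889ms (4/3)

note 2 onset = 3/2b = 1000.0ms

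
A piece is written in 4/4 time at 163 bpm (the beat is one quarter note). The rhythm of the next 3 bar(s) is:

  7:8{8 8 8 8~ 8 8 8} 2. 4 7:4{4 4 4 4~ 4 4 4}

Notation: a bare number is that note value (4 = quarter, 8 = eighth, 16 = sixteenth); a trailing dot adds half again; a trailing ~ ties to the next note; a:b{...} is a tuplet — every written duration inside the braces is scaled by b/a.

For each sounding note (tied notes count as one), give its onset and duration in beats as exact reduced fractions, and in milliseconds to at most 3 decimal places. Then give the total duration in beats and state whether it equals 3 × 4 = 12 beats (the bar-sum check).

1) 0.0ms=0b +210.342ms=4/7b
2) 210.342ms=4/7b +210.342ms=4/7b
3) 420.684ms=8/7b +210.342ms=4/7b
4) 631.025ms=12/7b +420.684ms=8/7b
5) 1051.709ms=20/7b +210.342ms=4/7b
6) 1262.051ms=24/7b +210.342ms=4/7b
7) 1472.393ms=4b +1104.294ms=3b
8) 2576.687ms=7b +368.098ms=1b
9) 2944.785ms=8b +210.342ms=4/7b
10) 3155.127ms=60/7b +210.342ms=4/7b
11) 3365.469ms=64/7b +210.342ms=4/7b
12) 3575.811ms=68/7b +420.684ms=8/7b
13) 3996.494ms=76/7b +210.342ms=4/7b
14) 4206.836ms=80/7b +210.342ms=4/7b
Σ=12b of 12 (163bpm 4/4) — PASS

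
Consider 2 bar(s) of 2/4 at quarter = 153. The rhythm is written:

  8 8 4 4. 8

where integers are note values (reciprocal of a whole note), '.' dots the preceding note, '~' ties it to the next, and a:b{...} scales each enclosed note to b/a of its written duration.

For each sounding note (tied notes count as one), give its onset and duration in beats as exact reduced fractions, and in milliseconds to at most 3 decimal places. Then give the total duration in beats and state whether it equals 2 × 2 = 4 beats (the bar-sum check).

1) 0.0ms=0b +196.078ms=1/2b
2) 196.078ms=1/2b +196.078ms=1/2b
3) 392.157ms=1b +392.157ms=1b
4) 784.314ms=2b +588.235ms=3/2b
5) 1372.549ms=7/2b +196.078ms=1/2b
Σ=4b of 4 (153bpm 2/4) — PASS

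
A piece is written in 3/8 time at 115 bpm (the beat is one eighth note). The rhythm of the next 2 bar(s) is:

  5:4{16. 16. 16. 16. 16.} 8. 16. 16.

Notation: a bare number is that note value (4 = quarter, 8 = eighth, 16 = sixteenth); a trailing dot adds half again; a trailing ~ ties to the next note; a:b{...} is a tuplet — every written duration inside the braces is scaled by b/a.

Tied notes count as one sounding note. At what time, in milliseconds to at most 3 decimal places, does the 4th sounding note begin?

1. 0.0ms @ 0 + 313.043ms (3/5)
2. 313.043ms @ 3/5 + 313.043ms (3/5)
3. 626.087ms @ 6/5 + 313.043ms (3/5)
4. 939.13ms @ 9/5 + 313.043ms (3/5)
5. 1252.174ms @ 12/5 + 313.043ms (3/5)
6. 1565.217ms @ 3 + 782.609ms (3/2)
7. 2347.826ms @ 9/2 + 391.304ms (3/4)
8. 2739.13ms @ 21/4 + 391.304ms (3/4)

note 4 onset = 9/5b = 939.13ms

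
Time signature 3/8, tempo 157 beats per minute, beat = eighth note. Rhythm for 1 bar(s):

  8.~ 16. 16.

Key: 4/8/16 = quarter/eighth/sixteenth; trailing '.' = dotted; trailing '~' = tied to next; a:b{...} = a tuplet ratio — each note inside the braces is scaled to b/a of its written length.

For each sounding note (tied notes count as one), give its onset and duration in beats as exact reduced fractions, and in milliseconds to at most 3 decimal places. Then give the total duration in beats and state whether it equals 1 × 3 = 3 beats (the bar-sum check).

1) 0.0ms=0b +859.873ms=9/4b
2) 859.873ms=9/4b +286.624ms=3/4b
Σ=3b of 3 (157bpm 3/8) — PASS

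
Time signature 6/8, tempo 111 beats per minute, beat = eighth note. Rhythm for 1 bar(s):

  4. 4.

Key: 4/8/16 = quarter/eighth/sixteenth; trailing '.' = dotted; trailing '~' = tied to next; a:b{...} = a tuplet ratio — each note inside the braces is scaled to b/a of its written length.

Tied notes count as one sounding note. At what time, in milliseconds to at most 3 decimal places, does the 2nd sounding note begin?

1. 0.0ms @ 0 + 1621.622ms (3)
2. 1621.622ms @ 3 + 1621.622ms (3)

note 2 onset = 3b = 1621.622ms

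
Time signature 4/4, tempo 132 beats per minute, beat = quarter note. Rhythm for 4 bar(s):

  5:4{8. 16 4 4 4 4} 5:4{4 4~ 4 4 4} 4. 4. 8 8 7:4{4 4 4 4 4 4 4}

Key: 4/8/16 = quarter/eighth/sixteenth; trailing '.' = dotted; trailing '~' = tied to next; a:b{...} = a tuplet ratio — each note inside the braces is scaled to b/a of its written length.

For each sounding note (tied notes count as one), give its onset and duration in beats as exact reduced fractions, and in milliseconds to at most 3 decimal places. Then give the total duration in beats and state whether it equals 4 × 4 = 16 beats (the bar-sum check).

1) 0.0ms=0b +272.727ms=3/5b
2) 272.727ms=3/5b +90.909ms=1/5b
3) 363.636ms=4/5b +363.636ms=4/5b
4) 727.273ms=8/5b +363.636ms=4/5b
5) 1090.909ms=12/5b +363.636ms=4/5b
6) 1454.545ms=16/5b +363.636ms=4/5b
7) 1818.182ms=4b +363.636ms=4/5b
8) 2181.818ms=24/5b +727.273ms=8/5b
9) 2909.091ms=32/5b +363.636ms=4/5b
10) 3272.727ms=36/5b +363.636ms=4/5b
11) 3636.364ms=8b +681.818ms=3/2b
12) 4318.182ms=19/2b +681.818ms=3/2b
13) 5000.0ms=11b +227.273ms=1/2b
14) 5227.273ms=23/2b +227.273ms=1/2b
15) 5454.545ms=12b +259.74ms=4/7b
16) 5714.286ms=88/7b +259.74ms=4/7b
17) 5974.026ms=92/7b +259.74ms=4/7b
18) 6233.766ms=96/7b +259.74ms=4/7b
19) 6493.506ms=100/7b +259.74ms=4/7b
20) 6753.247ms=104/7b +259.74ms=4/7b
21) 7012.987ms=108/7b +259.74ms=4/7b
Σ=16b of 16 (132bpm 4/4) — PASS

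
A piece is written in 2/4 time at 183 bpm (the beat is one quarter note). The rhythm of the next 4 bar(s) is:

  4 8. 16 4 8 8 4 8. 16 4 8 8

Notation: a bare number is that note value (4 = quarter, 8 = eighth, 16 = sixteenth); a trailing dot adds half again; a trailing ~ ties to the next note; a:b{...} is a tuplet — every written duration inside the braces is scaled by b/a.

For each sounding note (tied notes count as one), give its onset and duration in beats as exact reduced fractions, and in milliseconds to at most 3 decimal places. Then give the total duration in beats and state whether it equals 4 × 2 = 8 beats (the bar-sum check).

1) 0.0ms=0b +327.869ms=1b
2) 327.869ms=1b +245.902ms=3/4b
3) 573.77ms=7/4b +81.967ms=1/4b
4) 655.738ms=2b +327.869ms=1b
5) 983.607ms=3b +163.934ms=1/2b
6) 1147.541ms=7/2b +163.934ms=1/2b
7) 1311.475ms=4b +327.869ms=1b
8) 1639.344ms=5b +245.902ms=3/4b
9) 1885.246ms=23/4b +81.967ms=1/4b
10) 1967.213ms=6b +327.869ms=1b
11) 2295.082ms=7b +163.934ms=1/2b
12) 2459.016ms=15/2b +163.934ms=1/2b
Σ=8b of 8 (183bpm 2/4) — PASS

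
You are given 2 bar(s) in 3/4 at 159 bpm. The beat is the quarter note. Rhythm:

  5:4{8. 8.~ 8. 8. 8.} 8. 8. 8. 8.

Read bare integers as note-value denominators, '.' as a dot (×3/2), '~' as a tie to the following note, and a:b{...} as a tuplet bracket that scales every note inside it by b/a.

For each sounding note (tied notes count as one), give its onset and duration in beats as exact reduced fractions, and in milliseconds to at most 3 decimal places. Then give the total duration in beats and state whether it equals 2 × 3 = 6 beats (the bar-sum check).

1) 0.0ms=0b +226.415ms=3/5b
2) 226.415ms=3/5b +452.83ms=6/5b
3) 679.245ms=9/5b +226.415ms=3/5b
4) 905.66ms=12/5b +226.415ms=3/5b
5) 1132.075ms=3b +283.019ms=3/4b
6) 1415.094ms=15/4b +283.019ms=3/4b
7) 1698.113ms=9/2b +283.019ms=3/4b
8) 1981.132ms=21/4b +283.019ms=3/4b
Σ=6b of 6 (159bpm 3/4) — PASS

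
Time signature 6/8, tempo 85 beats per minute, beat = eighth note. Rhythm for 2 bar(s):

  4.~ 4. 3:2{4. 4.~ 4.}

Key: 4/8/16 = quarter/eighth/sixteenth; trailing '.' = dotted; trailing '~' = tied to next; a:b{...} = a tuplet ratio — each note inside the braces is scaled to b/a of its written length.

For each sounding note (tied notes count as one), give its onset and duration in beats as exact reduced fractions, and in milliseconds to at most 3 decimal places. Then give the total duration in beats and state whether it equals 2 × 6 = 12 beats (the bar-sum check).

1) 0.0ms=0b +4235.294ms=6b
2) 4235.294ms=6b +1411.765ms=2b
3) 5647.059ms=8b +2823.529ms=4b
Σ=12b of 12 (85bpm 6/8) — PASS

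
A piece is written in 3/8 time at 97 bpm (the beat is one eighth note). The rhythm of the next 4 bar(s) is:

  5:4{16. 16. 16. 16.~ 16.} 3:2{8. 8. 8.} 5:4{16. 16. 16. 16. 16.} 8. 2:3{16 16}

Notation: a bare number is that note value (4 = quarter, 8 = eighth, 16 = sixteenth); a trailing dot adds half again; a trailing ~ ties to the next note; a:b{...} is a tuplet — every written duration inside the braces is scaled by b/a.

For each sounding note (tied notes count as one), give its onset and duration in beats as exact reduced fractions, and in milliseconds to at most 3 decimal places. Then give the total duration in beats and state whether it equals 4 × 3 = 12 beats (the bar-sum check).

1) 0.0ms=0b +371.134ms=3/5b
2) 371.134ms=3/5b +371.134ms=3/5b
3) 742.268ms=6/5b +371.134ms=3/5b
4) 1113.402ms=9/5b +742.268ms=6/5b
5) 1855.67ms=3b +618.557ms=1b
6) 2474.227ms=4b +618.557ms=1b
7) 3092.784ms=5b +618.557ms=1b
8) 3711.34ms=6b +371.134ms=3/5b
9) 4082.474ms=33/5b +371.134ms=3/5b
10) 4453.608ms=36/5b +371.134ms=3/5b
11) 4824.742ms=39/5b +371.134ms=3/5b
12) 5195.876ms=42/5b +371.134ms=3/5b
13) 5567.01ms=9b +927.835ms=3/2b
14) 6494.845ms=21/2b +463.918ms=3/4b
15) 6958.763ms=45/4b +463.918ms=3/4b
Σ=12b of 12 (97bpm 3/8) — PASS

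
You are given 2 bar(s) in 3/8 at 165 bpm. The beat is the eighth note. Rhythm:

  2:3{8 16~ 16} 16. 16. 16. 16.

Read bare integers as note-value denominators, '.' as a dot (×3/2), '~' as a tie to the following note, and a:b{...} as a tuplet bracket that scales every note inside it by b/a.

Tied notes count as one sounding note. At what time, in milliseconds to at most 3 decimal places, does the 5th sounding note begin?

note 5 onset = 9/2b = 1636.364ms

1. 0.0ms @ 0 + 545.455ms (3/2)
2. 545.455ms @ 3/2 + 545.455ms (3/2)
3. 1090.909ms @ 3 + 272.727ms (3/4)
4. 1363.636ms @ 15/4 + 272.727ms (3/4)
5. 1636.364ms @ 9/2 + 272.727ms (3/4)
6. 1909.091ms @ 21/4 + 272.727ms (3/4)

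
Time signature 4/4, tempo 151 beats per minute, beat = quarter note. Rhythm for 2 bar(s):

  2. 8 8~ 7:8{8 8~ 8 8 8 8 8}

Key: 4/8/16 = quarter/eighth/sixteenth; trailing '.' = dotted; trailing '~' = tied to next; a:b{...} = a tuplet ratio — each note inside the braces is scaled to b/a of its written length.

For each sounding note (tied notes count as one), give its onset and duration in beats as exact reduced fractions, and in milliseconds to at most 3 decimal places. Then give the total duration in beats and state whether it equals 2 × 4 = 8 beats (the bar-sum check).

1) 0.0ms=0b +1192.053ms=3b
2) 1192.053ms=3b +198.675ms=1/2b
3) 1390.728ms=7/2b +425.733ms=15/14b
4) 1816.462ms=32/7b +454.115ms=8/7b
5) 2270.577ms=40/7b +227.058ms=4/7b
6) 2497.635ms=44/7b +227.058ms=4/7b
7) 2724.693ms=48/7b +227.058ms=4/7b
8) 2951.75ms=52/7b +227.058ms=4/7b
Σ=8b of 8 (151bpm 4/4) — PASS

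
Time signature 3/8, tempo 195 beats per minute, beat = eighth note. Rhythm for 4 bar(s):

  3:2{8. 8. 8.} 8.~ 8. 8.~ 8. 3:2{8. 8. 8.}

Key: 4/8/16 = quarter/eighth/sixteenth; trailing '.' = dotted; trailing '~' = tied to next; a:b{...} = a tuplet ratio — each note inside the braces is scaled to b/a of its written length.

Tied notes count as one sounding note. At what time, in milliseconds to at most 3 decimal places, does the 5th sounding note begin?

note 5 onset = 6b = 1846.154ms

1. 0.0ms @ 0 + 307.692ms (1)
2. 307.692ms @ 1 + 307.692ms (1)
3. 615.385ms @ 2 + 307.692ms (1)
4. 923.077ms @ 3 + 923.077ms (3)
5. 1846.154ms @ 6 + 923.077ms (3)
6. 2769.231ms @ 9 + 307.692ms (1)
7. 3076.923ms @ 10 + 307.692ms (1)
8. 3384.615ms @ 11 + 307.692ms (1)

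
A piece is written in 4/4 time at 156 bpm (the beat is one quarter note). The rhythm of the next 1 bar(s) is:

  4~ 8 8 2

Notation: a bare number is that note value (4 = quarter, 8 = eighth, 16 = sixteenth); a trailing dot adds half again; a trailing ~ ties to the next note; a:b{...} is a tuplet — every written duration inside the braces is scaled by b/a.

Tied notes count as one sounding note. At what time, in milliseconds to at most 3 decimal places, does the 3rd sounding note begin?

note 3 onset = 2b = 769.231ms

1. 0.0ms @ 0 + 576.923ms (3/2)
2. 576.923ms @ 3/2 + 192.308ms (1/2)
3. 769.231ms @ 2 + 769.231ms (2)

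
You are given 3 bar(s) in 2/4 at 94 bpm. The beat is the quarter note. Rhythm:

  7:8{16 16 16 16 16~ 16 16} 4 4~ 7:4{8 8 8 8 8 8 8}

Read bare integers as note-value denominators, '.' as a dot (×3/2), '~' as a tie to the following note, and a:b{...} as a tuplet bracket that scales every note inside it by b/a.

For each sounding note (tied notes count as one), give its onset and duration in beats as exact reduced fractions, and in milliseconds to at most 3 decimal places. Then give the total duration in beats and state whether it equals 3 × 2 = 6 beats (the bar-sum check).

1) 0.0ms=0b +182.371ms=2/7b
2) 182.371ms=2/7b +182.371ms=2/7b
3) 364.742ms=4/7b +182.371ms=2/7b
4) 547.112ms=6/7b +182.371ms=2/7b
5) 729.483ms=8/7b +364.742ms=4/7b
6) 1094.225ms=12/7b +182.371ms=2/7b
7) 1276.596ms=2b +638.298ms=1b
8) 1914.894ms=3b +820.669ms=9/7b
9) 2735.562ms=30/7b +182.371ms=2/7b
10) 2917.933ms=32/7b +182.371ms=2/7b
11) 3100.304ms=34/7b +182.371ms=2/7b
12) 3282.675ms=36/7b +182.371ms=2/7b
13) 3465.046ms=38/7b +182.371ms=2/7b
14) 3647.416ms=40/7b +182.371ms=2/7b
Σ=6b of 6 (94bpm 2/4) — PASS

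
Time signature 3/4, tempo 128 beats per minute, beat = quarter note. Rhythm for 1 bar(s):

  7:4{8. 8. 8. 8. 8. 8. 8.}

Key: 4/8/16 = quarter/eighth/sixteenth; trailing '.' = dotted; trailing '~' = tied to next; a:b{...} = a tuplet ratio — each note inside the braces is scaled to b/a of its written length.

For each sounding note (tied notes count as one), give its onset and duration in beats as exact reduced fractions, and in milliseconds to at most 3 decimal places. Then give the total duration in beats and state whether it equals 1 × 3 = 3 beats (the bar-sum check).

1) 0.0ms=0b +200.893ms=3/7b
2) 200.893ms=3/7b +200.893ms=3/7b
3) 401.786ms=6/7b +200.893ms=3/7b
4) 602.679ms=9/7b +200.893ms=3/7b
5) 803.571ms=12/7b +200.893ms=3/7b
6) 1004.464ms=15/7b +200.893ms=3/7b
7) 1205.357ms=18/7b +200.893ms=3/7b
Σ=3b of 3 (128bpm 3/4) — PASS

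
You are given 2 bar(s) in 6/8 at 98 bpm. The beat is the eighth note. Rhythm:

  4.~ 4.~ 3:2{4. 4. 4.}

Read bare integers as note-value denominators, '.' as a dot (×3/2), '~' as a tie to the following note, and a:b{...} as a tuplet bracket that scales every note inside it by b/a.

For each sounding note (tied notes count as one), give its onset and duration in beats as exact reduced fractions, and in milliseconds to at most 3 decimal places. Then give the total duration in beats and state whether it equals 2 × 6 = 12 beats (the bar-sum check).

1) 0.0ms=0b +4897.959ms=8b
2) 4897.959ms=8b +1224.49ms=2b
3) 6122.449ms=10b +1224.49ms=2b
Σ=12b of 12 (98bpm 6/8) — PASS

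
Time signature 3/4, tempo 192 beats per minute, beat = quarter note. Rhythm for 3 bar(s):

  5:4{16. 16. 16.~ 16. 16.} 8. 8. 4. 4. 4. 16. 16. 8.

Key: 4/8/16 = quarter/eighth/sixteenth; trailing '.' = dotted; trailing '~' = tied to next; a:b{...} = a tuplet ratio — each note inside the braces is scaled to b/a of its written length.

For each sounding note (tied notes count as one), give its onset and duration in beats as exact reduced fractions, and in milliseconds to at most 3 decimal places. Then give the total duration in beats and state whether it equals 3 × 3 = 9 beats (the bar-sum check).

1) 0.0ms=0b +93.75ms=3/10b
2) 93.75ms=3/10b +93.75ms=3/10b
3) 187.5ms=3/5b +187.5ms=3/5b
4) 375.0ms=6/5b +93.75ms=3/10b
5) 468.75ms=3/2b +234.375ms=3/4b
6) 703.125ms=9/4b +234.375ms=3/4b
7) 937.5ms=3b +468.75ms=3/2b
8) 1406.25ms=9/2b +468.75ms=3/2b
9) 1875.0ms=6b +468.75ms=3/2b
10) 2343.75ms=15/2b +117.188ms=3/8b
11) 2460.938ms=63/8b +117.188ms=3/8b
12) 2578.125ms=33/4b +234.375ms=3/4b
Σ=9b of 9 (192bpm 3/4) — PASS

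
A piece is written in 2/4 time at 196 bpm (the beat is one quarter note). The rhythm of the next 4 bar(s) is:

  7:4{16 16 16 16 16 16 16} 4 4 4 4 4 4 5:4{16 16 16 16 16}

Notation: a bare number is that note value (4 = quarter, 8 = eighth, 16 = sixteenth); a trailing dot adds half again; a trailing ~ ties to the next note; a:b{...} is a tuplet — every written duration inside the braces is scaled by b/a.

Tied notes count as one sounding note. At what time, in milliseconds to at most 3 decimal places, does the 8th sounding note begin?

1. 0.0ms @ 0 + 43.732ms (1/7)
2. 43.732ms @ 1/7 + 43.732ms (1/7)
3. 87.464ms @ 2/7 + 43.732ms (1/7)
4. 131.195ms @ 3/7 + 43.732ms (1/7)
5. 174.927ms @ 4/7 + 43.732ms (1/7)
6. 218.659ms @ 5/7 + 43.732ms (1/7)
7. 262.391ms @ 6/7 + 43.732ms (1/7)
8. 306.122ms @ 1 + 306.122ms (1)
9. 612.245ms @ 2 + 306.122ms (1)
10. 918.367ms @ 3 + 306.122ms (1)
11. 1224.49ms @ 4 + 306.122ms (1)
12. 1530.612ms @ 5 + 306.122ms (1)
13. 1836.735ms @ 6 + 306.122ms (1)
14. 2142.857ms @ 7 + 61.224ms (1/5)
15. 2204.082ms @ 36/5 + 61.224ms (1/5)
16. 2265.306ms @ 37/5 + 61.224ms (1/5)
17. 2326.531ms @ 38/5 + 61.224ms (1/5)
18. 2387.755ms @ 39/5 + 61.224ms (1/5)

note 8 onset = 1b = 306.122ms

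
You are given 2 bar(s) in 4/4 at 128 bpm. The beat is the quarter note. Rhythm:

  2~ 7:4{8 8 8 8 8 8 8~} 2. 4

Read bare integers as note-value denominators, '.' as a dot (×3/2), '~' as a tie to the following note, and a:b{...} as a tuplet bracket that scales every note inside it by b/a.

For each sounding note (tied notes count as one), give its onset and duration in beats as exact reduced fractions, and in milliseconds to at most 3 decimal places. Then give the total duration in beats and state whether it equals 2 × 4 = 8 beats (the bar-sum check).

1) 0.0ms=0b +1071.429ms=16/7b
2) 1071.429ms=16/7b +133.929ms=2/7b
3) 1205.357ms=18/7b +133.929ms=2/7b
4) 1339.286ms=20/7b +133.929ms=2/7b
5) 1473.214ms=22/7b +133.929ms=2/7b
6) 1607.143ms=24/7b +133.929ms=2/7b
7) 1741.071ms=26/7b +1540.179ms=23/7b
8) 3281.25ms=7b +468.75ms=1b
Σ=8b of 8 (128bpm 4/4) — PASS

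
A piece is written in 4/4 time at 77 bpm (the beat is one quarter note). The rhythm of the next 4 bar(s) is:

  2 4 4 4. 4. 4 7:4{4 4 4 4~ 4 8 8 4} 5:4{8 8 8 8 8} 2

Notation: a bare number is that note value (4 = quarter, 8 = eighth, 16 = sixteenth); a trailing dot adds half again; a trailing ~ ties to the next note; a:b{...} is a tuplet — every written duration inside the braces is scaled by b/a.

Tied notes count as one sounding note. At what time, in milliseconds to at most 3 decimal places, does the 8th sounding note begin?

note 8 onset = 60/7b = 6679.035ms

1. 0.0ms @ 0 + 1558.442ms (2)
2. 1558.442ms @ 2 + 779.221ms (1)
3. 2337.662ms @ 3 + 779.221ms (1)
4. 3116.883ms @ 4 + 1168.831ms (3/2)
5. 4285.714ms @ 11/2 + 1168.831ms (3/2)
6. 5454.545ms @ 7 + 779.221ms (1)
7. 6233.766ms @ 8 + 445.269ms (4/7)
8. 6679.035ms @ 60/7 + 445.269ms (4/7)
9. 7124.304ms @ 64/7 + 445.269ms (4/7)
10. 7569.573ms @ 68/7 + 890.538ms (8/7)
11. 8460.111ms @ 76/7 + 222.635ms (2/7)
12. 8682.746ms @ 78/7 + 222.635ms (2/7)
13. 8905.38ms @ 80/7 + 445.269ms (4/7)
14. 9350.649ms @ 12 + 311.688ms (2/5)
15. 9662.338ms @ 62/5 + 311.688ms (2/5)
16. 9974.026ms @ 64/5 + 311.688ms (2/5)
17. 10285.714ms @ 66/5 + 311.688ms (2/5)
18. 10597.403ms @ 68/5 + 311.688ms (2/5)
19. 10909.091ms @ 14 + 1558.442ms (2)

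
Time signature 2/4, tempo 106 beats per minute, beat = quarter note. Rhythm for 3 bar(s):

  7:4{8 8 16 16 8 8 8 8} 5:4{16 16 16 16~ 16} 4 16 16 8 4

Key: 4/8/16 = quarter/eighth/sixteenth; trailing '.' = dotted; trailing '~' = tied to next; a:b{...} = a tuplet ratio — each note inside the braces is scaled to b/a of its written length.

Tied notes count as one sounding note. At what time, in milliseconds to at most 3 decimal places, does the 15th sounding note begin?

note 15 onset = 17/4b = 2405.66ms

1. 0.0ms @ 0 + 161.725ms (2/7)
2. 161.725ms @ 2/7 + 161.725ms (2/7)
3. 323.45ms @ 4/7 + 80.863ms (1/7)
4. 404.313ms @ 5/7 + 80.863ms (1/7)
5. 485.175ms @ 6/7 + 161.725ms (2/7)
6. 646.9ms @ 8/7 + 161.725ms (2/7)
7. 808.625ms @ 10/7 + 161.725ms (2/7)
8. 970.35ms @ 12/7 + 161.725ms (2/7)
9. 1132.075ms @ 2 + 113.208ms (1/5)
10. 1245.283ms @ 11/5 + 113.208ms (1/5)
11. 1358.491ms @ 12/5 + 113.208ms (1/5)
12. 1471.698ms @ 13/5 + 226.415ms (2/5)
13. 1698.113ms @ 3 + 566.038ms (1)
14. 2264.151ms @ 4 + 141.509ms (1/4)
15. 2405.66ms @ 17/4 + 141.509ms (1/4)
16. 2547.17ms @ 9/2 + 283.019ms (1/2)
17. 2830.189ms @ 5 + 566.038ms (1)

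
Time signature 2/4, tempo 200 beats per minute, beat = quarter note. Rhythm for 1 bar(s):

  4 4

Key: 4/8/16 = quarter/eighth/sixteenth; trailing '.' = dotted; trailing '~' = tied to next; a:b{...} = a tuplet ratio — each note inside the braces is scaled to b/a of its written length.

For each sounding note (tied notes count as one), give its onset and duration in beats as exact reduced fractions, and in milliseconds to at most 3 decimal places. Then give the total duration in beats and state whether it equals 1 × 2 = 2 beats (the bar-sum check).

1) 0.0ms=0b +300.0ms=1b
2) 300.0ms=1b +300.0ms=1b
Σ=2b of 2 (200bpm 2/4) — PASS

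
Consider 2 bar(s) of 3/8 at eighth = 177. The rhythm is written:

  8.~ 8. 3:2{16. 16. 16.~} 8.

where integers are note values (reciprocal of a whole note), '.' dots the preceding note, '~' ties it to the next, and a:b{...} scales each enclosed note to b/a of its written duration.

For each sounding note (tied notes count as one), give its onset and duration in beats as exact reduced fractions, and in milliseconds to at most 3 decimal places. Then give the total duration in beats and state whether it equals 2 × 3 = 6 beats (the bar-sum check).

1) 0.0ms=0b +1016.949ms=3b
2) 1016.949ms=3b +169.492ms=1/2b
3) 1186.441ms=7/2b +169.492ms=1/2b
4) 1355.932ms=4b +677.966ms=2b
Σ=6b of 6 (177bpm 3/8) — PASS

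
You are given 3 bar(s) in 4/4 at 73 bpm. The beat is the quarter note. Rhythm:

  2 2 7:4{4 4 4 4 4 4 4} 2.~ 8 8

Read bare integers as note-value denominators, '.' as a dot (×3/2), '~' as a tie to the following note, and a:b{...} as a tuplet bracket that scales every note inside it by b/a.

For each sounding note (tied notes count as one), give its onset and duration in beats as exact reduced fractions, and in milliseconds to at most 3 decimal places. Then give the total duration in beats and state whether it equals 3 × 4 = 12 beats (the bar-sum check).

1) 0.0ms=0b +1643.836ms=2b
2) 1643.836ms=2b +1643.836ms=2b
3) 3287.671ms=4b +469.667ms=4/7b
4) 3757.339ms=32/7b +469.667ms=4/7b
5) 4227.006ms=36/7b +469.667ms=4/7b
6) 4696.673ms=40/7b +469.667ms=4/7b
7) 5166.341ms=44/7b +469.667ms=4/7b
8) 5636.008ms=48/7b +469.667ms=4/7b
9) 6105.675ms=52/7b +469.667ms=4/7b
10) 6575.342ms=8b +2876.712ms=7/2b
11) 9452.055ms=23/2b +410.959ms=1/2b
Σ=12b of 12 (73bpm 4/4) — PASS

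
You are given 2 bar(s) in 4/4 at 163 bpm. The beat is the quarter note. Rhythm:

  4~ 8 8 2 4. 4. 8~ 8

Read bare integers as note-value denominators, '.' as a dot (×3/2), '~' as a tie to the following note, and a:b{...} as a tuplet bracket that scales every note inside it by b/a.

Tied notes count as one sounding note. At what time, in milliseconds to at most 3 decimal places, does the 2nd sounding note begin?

1. 0.0ms @ 0 + 552.147ms (3/2)
2. 552.147ms @ 3/2 + 184.049ms (1/2)
3. 736.196ms @ 2 + 736.196ms (2)
4. 1472.393ms @ 4 + 552.147ms (3/2)
5. 2024.54ms @ 11/2 + 552.147ms (3/2)
6. 2576.687ms @ 7 + 368.098ms (1)

note 2 onset = 3/2b = 552.147ms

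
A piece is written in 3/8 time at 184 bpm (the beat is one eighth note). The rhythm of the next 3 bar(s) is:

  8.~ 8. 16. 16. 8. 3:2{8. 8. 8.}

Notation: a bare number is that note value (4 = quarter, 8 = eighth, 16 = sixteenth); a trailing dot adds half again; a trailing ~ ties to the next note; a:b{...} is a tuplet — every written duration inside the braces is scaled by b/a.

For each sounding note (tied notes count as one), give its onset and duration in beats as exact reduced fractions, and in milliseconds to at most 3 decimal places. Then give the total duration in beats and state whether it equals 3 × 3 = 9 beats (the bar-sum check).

1) 0.0ms=0b +978.261ms=3b
2) 978.261ms=3b +244.565ms=3/4b
3) 1222.826ms=15/4b +244.565ms=3/4b
4) 1467.391ms=9/2b +489.13ms=3/2b
5) 1956.522ms=6b +326.087ms=1b
6) 2282.609ms=7b +326.087ms=1b
7) 2608.696ms=8b +326.087ms=1b
Σ=9b of 9 (184bpm 3/8) — PASS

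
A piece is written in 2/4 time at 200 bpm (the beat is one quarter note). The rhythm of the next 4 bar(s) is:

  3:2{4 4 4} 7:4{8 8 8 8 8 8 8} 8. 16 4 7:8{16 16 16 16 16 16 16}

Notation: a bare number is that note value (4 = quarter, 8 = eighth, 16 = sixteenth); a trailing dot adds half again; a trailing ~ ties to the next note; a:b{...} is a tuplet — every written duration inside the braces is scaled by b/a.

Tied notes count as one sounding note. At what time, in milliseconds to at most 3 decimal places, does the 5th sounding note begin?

note 5 onset = 16/7b = 685.714ms

1. 0.0ms @ 0 + 200.0ms (2/3)
2. 200.0ms @ 2/3 + 200.0ms (2/3)
3. 400.0ms @ 4/3 + 200.0ms (2/3)
4. 600.0ms @ 2 + 85.714ms (2/7)
5. 685.714ms @ 16/7 + 85.714ms (2/7)
6. 771.429ms @ 18/7 + 85.714ms (2/7)
7. 857.143ms @ 20/7 + 85.714ms (2/7)
8. 942.857ms @ 22/7 + 85.714ms (2/7)
9. 1028.571ms @ 24/7 + 85.714ms (2/7)
10. 1114.286ms @ 26/7 + 85.714ms (2/7)
11. 1200.0ms @ 4 + 225.0ms (3/4)
12. 1425.0ms @ 19/4 + 75.0ms (1/4)
13. 1500.0ms @ 5 + 300.0ms (1)
14. 1800.0ms @ 6 + 85.714ms (2/7)
15. 1885.714ms @ 44/7 + 85.714ms (2/7)
16. 1971.429ms @ 46/7 + 85.714ms (2/7)
17. 2057.143ms @ 48/7 + 85.714ms (2/7)
18. 2142.857ms @ 50/7 + 85.714ms (2/7)
19. 2228.571ms @ 52/7 + 85.714ms (2/7)
20. 2314.286ms @ 54/7 + 85.714ms (2/7)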